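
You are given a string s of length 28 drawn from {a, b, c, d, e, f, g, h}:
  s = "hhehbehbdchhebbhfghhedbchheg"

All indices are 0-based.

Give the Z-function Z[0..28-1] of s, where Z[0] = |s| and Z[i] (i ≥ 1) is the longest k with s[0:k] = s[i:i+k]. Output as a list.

[28, 1, 0, 1, 0, 0, 1, 0, 0, 0, 3, 1, 0, 0, 0, 1, 0, 0, 3, 1, 0, 0, 0, 0, 3, 1, 0, 0]

Z[0]=28
i=1: outside box; Z[1]=1 extend→box=[1,2)
i=2: outside box; Z[2]=0
i=3: outside box; Z[3]=1 extend→box=[3,4)
i=4: outside box; Z[4]=0
i=5: outside box; Z[5]=0
i=6: outside box; Z[6]=1 extend→box=[6,7)
i=7: outside box; Z[7]=0
i=8: outside box; Z[8]=0
i=9: outside box; Z[9]=0
i=10: outside box; Z[10]=3 extend→box=[10,13)
i=11: min(r-i=2, Z[1]=1)=1; Z[11]=1
i=12: min(r-i=1, Z[2]=0)=0; Z[12]=0
i=13: outside box; Z[13]=0
i=14: outside box; Z[14]=0
i=15: outside box; Z[15]=1 extend→box=[15,16)
i=16: outside box; Z[16]=0
i=17: outside box; Z[17]=0
i=18: outside box; Z[18]=3 extend→box=[18,21)
i=19: min(r-i=2, Z[1]=1)=1; Z[19]=1
i=20: min(r-i=1, Z[2]=0)=0; Z[20]=0
i=21: outside box; Z[21]=0
i=22: outside box; Z[22]=0
i=23: outside box; Z[23]=0
i=24: outside box; Z[24]=3 extend→box=[24,27)
i=25: min(r-i=2, Z[1]=1)=1; Z[25]=1
i=26: min(r-i=1, Z[2]=0)=0; Z[26]=0
i=27: outside box; Z[27]=0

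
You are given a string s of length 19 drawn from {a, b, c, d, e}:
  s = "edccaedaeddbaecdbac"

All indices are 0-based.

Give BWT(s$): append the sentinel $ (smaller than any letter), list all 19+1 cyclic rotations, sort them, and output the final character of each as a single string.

rank  rotation              last
    0  $edccaedaeddbaecdbac  c
    1  ac$edccaedaeddbaecdb  b
    2  aecdbac$edccaedaeddb  b
    3  aedaeddbaecdbac$edcc  c
    4  aeddbaecdbac$edccaed  d
    5  bac$edccaedaeddbaecd  d
    6  baecdbac$edccaedaedd  d
    7  c$edccaedaeddbaecdba  a
    8  caedaeddbaecdbac$edc  c
    9  ccaedaeddbaecdbac$ed  d
   10  cdbac$edccaedaeddbae  e
   11  daeddbaecdbac$edccae  e
   12  dbac$edccaedaeddbaec  c
   13  dbaecdbac$edccaedaed  d
   14  dccaedaeddbaecdbac$e  e
   15  ddbaecdbac$edccaedae  e
   16  ecdbac$edccaedaeddba  a
   17  edaeddbaecdbac$edcca  a
   18  edccaedaeddbaecdbac$  $
   19  eddbaecdbac$edccaeda  a

cbbcdddacdeecdeeaa$a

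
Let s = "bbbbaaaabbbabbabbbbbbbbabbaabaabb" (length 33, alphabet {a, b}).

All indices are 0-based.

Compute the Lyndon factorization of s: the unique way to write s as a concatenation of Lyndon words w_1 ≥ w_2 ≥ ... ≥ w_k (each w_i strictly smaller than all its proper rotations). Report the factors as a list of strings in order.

["b", "b", "b", "b", "aaaabbbabbabbbbbbbbabbaabaabb"]

emit factor 1: 'b' (i=0, period=1)
emit factor 2: 'b' (i=1, period=1)
emit factor 3: 'b' (i=2, period=1)
emit factor 4: 'b' (i=3, period=1)
emit factor 5: 'aaaabbbabbabbbbbbbbabbaabaabb' (i=4, period=29)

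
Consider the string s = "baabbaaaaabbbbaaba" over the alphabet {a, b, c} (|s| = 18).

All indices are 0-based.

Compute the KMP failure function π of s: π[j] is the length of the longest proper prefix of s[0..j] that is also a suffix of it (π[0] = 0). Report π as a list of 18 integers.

[0, 0, 0, 1, 1, 2, 3, 0, 0, 0, 1, 1, 1, 1, 2, 3, 4, 2]

π[0] = 0
j=1 s[j]='a': π[1]=0 (border '')
j=2 s[j]='a': π[2]=0 (border '')
j=3 s[j]='b': π[3]=1 (border 'b')
j=4 s[j]='b': k: 1→0; π[4]=1 (border 'b')
j=5 s[j]='a': π[5]=2 (border 'ba')
j=6 s[j]='a': π[6]=3 (border 'baa')
j=7 s[j]='a': k: 3→0; π[7]=0 (border '')
j=8 s[j]='a': π[8]=0 (border '')
j=9 s[j]='a': π[9]=0 (border '')
j=10 s[j]='b': π[10]=1 (border 'b')
j=11 s[j]='b': k: 1→0; π[11]=1 (border 'b')
j=12 s[j]='b': k: 1→0; π[12]=1 (border 'b')
j=13 s[j]='b': k: 1→0; π[13]=1 (border 'b')
j=14 s[j]='a': π[14]=2 (border 'ba')
j=15 s[j]='a': π[15]=3 (border 'baa')
j=16 s[j]='b': π[16]=4 (border 'baab')
j=17 s[j]='a': k: 4→1; π[17]=2 (border 'ba')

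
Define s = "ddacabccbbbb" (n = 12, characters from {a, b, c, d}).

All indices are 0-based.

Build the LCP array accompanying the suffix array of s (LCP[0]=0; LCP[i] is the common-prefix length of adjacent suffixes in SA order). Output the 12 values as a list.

sorted suffixes:
  #0 SA[0]=4  'abccbbbb'
  #1 SA[1]=2  'acabccbbbb'
  #2 SA[2]=11  'b'
  #3 SA[3]=10  'bb'
  #4 SA[4]=9  'bbb'
  #5 SA[5]=8  'bbbb'
  #6 SA[6]=5  'bccbbbb'
  #7 SA[7]=3  'cabccbbbb'
  #8 SA[8]=7  'cbbbb'
  #9 SA[9]=6  'ccbbbb'
  #10 SA[10]=1  'dacabccbbbb'
  #11 SA[11]=0  'ddacabccbbbb'

SA = [4, 2, 11, 10, 9, 8, 5, 3, 7, 6, 1, 0]
rank  pair      lcp
   1  s[4:],s[2:]  1  'a'
   2  s[2:],s[11:]  0  ''
   3  s[11:],s[10:]  1  'b'
   4  s[10:],s[9:]  2  'bb'
   5  s[9:],s[8:]  3  'bbb'
   6  s[8:],s[5:]  1  'b'
   7  s[5:],s[3:]  0  ''
   8  s[3:],s[7:]  1  'c'
   9  s[7:],s[6:]  1  'c'
  10  s[6:],s[1:]  0  ''
  11  s[1:],s[0:]  1  'd'

[0, 1, 0, 1, 2, 3, 1, 0, 1, 1, 0, 1]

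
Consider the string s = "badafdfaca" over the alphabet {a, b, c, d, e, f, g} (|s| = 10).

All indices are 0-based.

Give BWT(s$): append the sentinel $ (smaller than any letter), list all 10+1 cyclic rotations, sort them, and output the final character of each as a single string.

acfbd$aafda

rank  rotation     last
    0  $badafdfaca  a
    1  a$badafdfac  c
    2  aca$badafdf  f
    3  adafdfaca$b  b
    4  afdfaca$bad  d
    5  badafdfaca$  $
    6  ca$badafdfa  a
    7  dafdfaca$ba  a
    8  dfaca$badaf  f
    9  faca$badafd  d
   10  fdfaca$bada  a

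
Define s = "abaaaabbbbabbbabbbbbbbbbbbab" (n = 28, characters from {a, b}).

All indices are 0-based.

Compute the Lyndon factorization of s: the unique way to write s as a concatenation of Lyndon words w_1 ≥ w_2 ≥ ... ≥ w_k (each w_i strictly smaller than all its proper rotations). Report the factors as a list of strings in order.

emit factor 1: 'ab' (i=0, period=2)
emit factor 2: 'aaaabbbbabbbabbbbbbbbbbbab' (i=2, period=26)

["ab", "aaaabbbbabbbabbbbbbbbbbbab"]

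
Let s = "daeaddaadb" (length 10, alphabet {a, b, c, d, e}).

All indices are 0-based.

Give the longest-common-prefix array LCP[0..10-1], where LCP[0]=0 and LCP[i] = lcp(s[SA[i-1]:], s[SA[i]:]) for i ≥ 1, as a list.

[0, 1, 2, 1, 0, 0, 2, 1, 1, 0]

rank→(start, suffix):
  0 → (6, 'aadb')
  1 → (7, 'adb')
  2 → (3, 'addaadb')
  3 → (1, 'aeaddaadb')
  4 → (9, 'b')
  5 → (5, 'daadb')
  6 → (0, 'daeaddaadb')
  7 → (8, 'db')
  8 → (4, 'ddaadb')
  9 → (2, 'eaddaadb')

SA = [6, 7, 3, 1, 9, 5, 0, 8, 4, 2]
rank  pair      lcp
   1  s[6:],s[7:]  1  'a'
   2  s[7:],s[3:]  2  'ad'
   3  s[3:],s[1:]  1  'a'
   4  s[1:],s[9:]  0  ''
   5  s[9:],s[5:]  0  ''
   6  s[5:],s[0:]  2  'da'
   7  s[0:],s[8:]  1  'd'
   8  s[8:],s[4:]  1  'd'
   9  s[4:],s[2:]  0  ''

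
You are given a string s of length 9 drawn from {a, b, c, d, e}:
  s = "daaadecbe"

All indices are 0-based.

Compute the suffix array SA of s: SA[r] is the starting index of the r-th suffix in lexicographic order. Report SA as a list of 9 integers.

[1, 2, 3, 7, 6, 0, 4, 8, 5]

rank | idx | suffix
   0 |   1 | aaadecbe
   1 |   2 | aadecbe
   2 |   3 | adecbe
   3 |   7 | be
   4 |   6 | cbe
   5 |   0 | daaadecbe
   6 |   4 | decbe
   7 |   8 | e
   8 |   5 | ecbe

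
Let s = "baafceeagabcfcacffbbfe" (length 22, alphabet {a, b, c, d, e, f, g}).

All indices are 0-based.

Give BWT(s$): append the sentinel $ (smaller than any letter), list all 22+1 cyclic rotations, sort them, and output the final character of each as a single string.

ebgcae$fabffbafecfcabca

rank  rotation                 last
    0  $baafceeagabcfcacffbbfe  e
    1  aafceeagabcfcacffbbfe$b  b
    2  abcfcacffbbfe$baafceeag  g
    3  acffbbfe$baafceeagabcfc  c
    4  afceeagabcfcacffbbfe$ba  a
    5  agabcfcacffbbfe$baafcee  e
    6  baafceeagabcfcacffbbfe$  $
    7  bbfe$baafceeagabcfcacff  f
    8  bcfcacffbbfe$baafceeaga  a
    9  bfe$baafceeagabcfcacffb  b
   10  cacffbbfe$baafceeagabcf  f
   11  ceeagabcfcacffbbfe$baaf  f
   12  cfcacffbbfe$baafceeagab  b
   13  cffbbfe$baafceeagabcfca  a
   14  e$baafceeagabcfcacffbbf  f
   15  eagabcfcacffbbfe$baafce  e
   16  eeagabcfcacffbbfe$baafc  c
   17  fbbfe$baafceeagabcfcacf  f
   18  fcacffbbfe$baafceeagabc  c
   19  fceeagabcfcacffbbfe$baa  a
   20  fe$baafceeagabcfcacffbb  b
   21  ffbbfe$baafceeagabcfcac  c
   22  gabcfcacffbbfe$baafceea  a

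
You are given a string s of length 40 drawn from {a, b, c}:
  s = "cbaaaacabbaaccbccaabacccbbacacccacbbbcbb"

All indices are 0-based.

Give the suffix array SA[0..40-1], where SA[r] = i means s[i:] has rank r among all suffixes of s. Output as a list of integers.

[2, 3, 17, 4, 10, 18, 7, 5, 26, 32, 11, 28, 20, 39, 1, 9, 25, 19, 38, 8, 24, 34, 35, 36, 14, 16, 6, 31, 27, 0, 37, 23, 33, 13, 15, 30, 22, 12, 29, 21]

rank→(start, suffix):
  0 → (2, 'aaaacabbaaccbccaabacccbbacacccacbbbcbb')
  1 → (3, 'aaacabbaaccbccaabacccbbacacccacbbbcbb')
  2 → (17, 'aabacccbbacacccacbbbcbb')
  3 → (4, 'aacabbaaccbccaabacccbbacacccacbbbcbb')
  4 → (10, 'aaccbccaabacccbbacacccacbbbcbb')
  5 → (18, 'abacccbbacacccacbbbcbb')
  6 → (7, 'abbaaccbccaabacccbbacacccacbbbcbb')
  7 → (5, 'acabbaaccbccaabacccbbacacccacbbbcbb')
  8 → (26, 'acacccacbbbcbb')
  9 → (32, 'acbbbcbb')
  10 → (11, 'accbccaabacccbbacacccacbbbcbb')
  11 → (28, 'acccacbbbcbb')
  12 → (20, 'acccbbacacccacbbbcbb')
  13 → (39, 'b')
  14 → (1, 'baaaacabbaaccbccaabacccbbacacccacbbbcbb')
  15 → (9, 'baaccbccaabacccbbacacccacbbbcbb')
  16 → (25, 'bacacccacbbbcbb')
  17 → (19, 'bacccbbacacccacbbbcbb')
  18 → (38, 'bb')
  19 → (8, 'bbaaccbccaabacccbbacacccacbbbcbb')
  20 → (24, 'bbacacccacbbbcbb')
  21 → (34, 'bbbcbb')
  22 → (35, 'bbcbb')
  23 → (36, 'bcbb')
  24 → (14, 'bccaabacccbbacacccacbbbcbb')
  25 → (16, 'caabacccbbacacccacbbbcbb')
  26 → (6, 'cabbaaccbccaabacccbbacacccacbbbcbb')
  27 → (31, 'cacbbbcbb')
  28 → (27, 'cacccacbbbcbb')
  29 → (0, 'cbaaaacabbaaccbccaabacccbbacacccacbbbcbb')
  30 → (37, 'cbb')
  31 → (23, 'cbbacacccacbbbcbb')
  32 → (33, 'cbbbcbb')
  33 → (13, 'cbccaabacccbbacacccacbbbcbb')
  34 → (15, 'ccaabacccbbacacccacbbbcbb')
  35 → (30, 'ccacbbbcbb')
  36 → (22, 'ccbbacacccacbbbcbb')
  37 → (12, 'ccbccaabacccbbacacccacbbbcbb')
  38 → (29, 'cccacbbbcbb')
  39 → (21, 'cccbbacacccacbbbcbb')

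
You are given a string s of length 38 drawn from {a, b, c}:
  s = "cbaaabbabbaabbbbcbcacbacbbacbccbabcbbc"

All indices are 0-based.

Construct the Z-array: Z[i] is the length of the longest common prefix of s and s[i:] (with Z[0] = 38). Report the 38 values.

[38, 0, 0, 0, 0, 0, 0, 0, 0, 0, 0, 0, 0, 0, 0, 0, 2, 0, 1, 0, 3, 0, 0, 2, 0, 0, 0, 2, 0, 1, 3, 0, 0, 0, 2, 0, 0, 1]

Z[0]=38
i=1: i≥r, start 0; Z[1]=0
i=2: i≥r, start 0; Z[2]=0
i=3: i≥r, start 0; Z[3]=0
i=4: i≥r, start 0; Z[4]=0
i=5: i≥r, start 0; Z[5]=0
i=6: i≥r, start 0; Z[6]=0
i=7: i≥r, start 0; Z[7]=0
i=8: i≥r, start 0; Z[8]=0
i=9: i≥r, start 0; Z[9]=0
i=10: i≥r, start 0; Z[10]=0
i=11: i≥r, start 0; Z[11]=0
i=12: i≥r, start 0; Z[12]=0
i=13: i≥r, start 0; Z[13]=0
i=14: i≥r, start 0; Z[14]=0
i=15: i≥r, start 0; Z[15]=0
i=16: i≥r, start 0; Z[16]=2 scan→box=[16,18)
i=17: min(r-i=1, Z[1]=0)=0; Z[17]=0
i=18: i≥r, start 0; Z[18]=1 scan→box=[18,19)
i=19: i≥r, start 0; Z[19]=0
i=20: i≥r, start 0; Z[20]=3 scan→box=[20,23)
i=21: min(r-i=2, Z[1]=0)=0; Z[21]=0
i=22: min(r-i=1, Z[2]=0)=0; Z[22]=0
i=23: i≥r, start 0; Z[23]=2 scan→box=[23,25)
i=24: min(r-i=1, Z[1]=0)=0; Z[24]=0
i=25: i≥r, start 0; Z[25]=0
i=26: i≥r, start 0; Z[26]=0
i=27: i≥r, start 0; Z[27]=2 scan→box=[27,29)
i=28: min(r-i=1, Z[1]=0)=0; Z[28]=0
i=29: i≥r, start 0; Z[29]=1 scan→box=[29,30)
i=30: i≥r, start 0; Z[30]=3 scan→box=[30,33)
i=31: min(r-i=2, Z[1]=0)=0; Z[31]=0
i=32: min(r-i=1, Z[2]=0)=0; Z[32]=0
i=33: i≥r, start 0; Z[33]=0
i=34: i≥r, start 0; Z[34]=2 scan→box=[34,36)
i=35: min(r-i=1, Z[1]=0)=0; Z[35]=0
i=36: i≥r, start 0; Z[36]=0
i=37: i≥r, start 0; Z[37]=1 scan→box=[37,38)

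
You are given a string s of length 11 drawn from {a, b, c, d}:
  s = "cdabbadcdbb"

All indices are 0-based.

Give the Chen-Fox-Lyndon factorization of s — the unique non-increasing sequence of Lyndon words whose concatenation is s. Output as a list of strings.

["cd", "abbadcdbb"]

emit factor 1: 'cd' (i=0, period=2)
emit factor 2: 'abbadcdbb' (i=2, period=9)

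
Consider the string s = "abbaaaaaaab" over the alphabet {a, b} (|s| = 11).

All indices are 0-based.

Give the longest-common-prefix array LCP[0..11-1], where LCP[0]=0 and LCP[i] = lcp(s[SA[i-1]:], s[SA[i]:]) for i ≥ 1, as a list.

[0, 6, 5, 4, 3, 2, 1, 2, 0, 1, 1]

sorted suffixes:
  #0 SA[0]=3  'aaaaaaab'
  #1 SA[1]=4  'aaaaaab'
  #2 SA[2]=5  'aaaaab'
  #3 SA[3]=6  'aaaab'
  #4 SA[4]=7  'aaab'
  #5 SA[5]=8  'aab'
  #6 SA[6]=9  'ab'
  #7 SA[7]=0  'abbaaaaaaab'
  #8 SA[8]=10  'b'
  #9 SA[9]=2  'baaaaaaab'
  #10 SA[10]=1  'bbaaaaaaab'

SA = [3, 4, 5, 6, 7, 8, 9, 0, 10, 2, 1]
rank  pair      lcp
   1  s[3:],s[4:]  6  'aaaaaa'
   2  s[4:],s[5:]  5  'aaaaa'
   3  s[5:],s[6:]  4  'aaaa'
   4  s[6:],s[7:]  3  'aaa'
   5  s[7:],s[8:]  2  'aa'
   6  s[8:],s[9:]  1  'a'
   7  s[9:],s[0:]  2  'ab'
   8  s[0:],s[10:]  0  ''
   9  s[10:],s[2:]  1  'b'
  10  s[2:],s[1:]  1  'b'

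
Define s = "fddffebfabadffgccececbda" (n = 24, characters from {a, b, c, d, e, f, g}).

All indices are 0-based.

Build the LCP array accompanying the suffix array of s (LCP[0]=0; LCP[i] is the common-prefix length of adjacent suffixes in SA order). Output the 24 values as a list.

rank | idx | suffix
   0 |  23 | a
   1 |   8 | abadffgccececbda
   2 |  10 | adffgccececbda
   3 |   9 | badffgccececbda
   4 |  21 | bda
   5 |   6 | bfabadffgccececbda
   6 |  20 | cbda
   7 |  15 | ccececbda
   8 |  18 | cecbda
   9 |  16 | cececbda
  10 |  22 | da
  11 |   1 | ddffebfabadffgccececbda
  12 |   2 | dffebfabadffgccececbda
  13 |  11 | dffgccececbda
  14 |   5 | ebfabadffgccececbda
  15 |  19 | ecbda
  16 |  17 | ececbda
  17 |   7 | fabadffgccececbda
  18 |   0 | fddffebfabadffgccececbda
  19 |   4 | febfabadffgccececbda
  20 |   3 | ffebfabadffgccececbda
  21 |  12 | ffgccececbda
  22 |  13 | fgccececbda
  23 |  14 | gccececbda

SA = [23, 8, 10, 9, 21, 6, 20, 15, 18, 16, 22, 1, 2, 11, 5, 19, 17, 7, 0, 4, 3, 12, 13, 14]
[i] adj suffixes → lcp
  [1] 23/8 → 1 ('a')
  [2] 8/10 → 1 ('a')
  [3] 10/9 → 0 ('')
  [4] 9/21 → 1 ('b')
  [5] 21/6 → 1 ('b')
  [6] 6/20 → 0 ('')
  [7] 20/15 → 1 ('c')
  [8] 15/18 → 1 ('c')
  [9] 18/16 → 3 ('cec')
  [10] 16/22 → 0 ('')
  [11] 22/1 → 1 ('d')
  [12] 1/2 → 1 ('d')
  [13] 2/11 → 3 ('dff')
  [14] 11/5 → 0 ('')
  [15] 5/19 → 1 ('e')
  [16] 19/17 → 2 ('ec')
  [17] 17/7 → 0 ('')
  [18] 7/0 → 1 ('f')
  [19] 0/4 → 1 ('f')
  [20] 4/3 → 1 ('f')
  [21] 3/12 → 2 ('ff')
  [22] 12/13 → 1 ('f')
  [23] 13/14 → 0 ('')

[0, 1, 1, 0, 1, 1, 0, 1, 1, 3, 0, 1, 1, 3, 0, 1, 2, 0, 1, 1, 1, 2, 1, 0]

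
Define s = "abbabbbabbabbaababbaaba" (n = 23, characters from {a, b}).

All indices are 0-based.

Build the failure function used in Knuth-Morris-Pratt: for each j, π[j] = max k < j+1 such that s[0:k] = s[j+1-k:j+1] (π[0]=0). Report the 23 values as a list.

[0, 0, 0, 1, 2, 3, 0, 1, 2, 3, 4, 5, 6, 4, 1, 2, 1, 2, 3, 4, 1, 2, 1]

π[0] = 0
j=1 s[j]='b': π[1]=0 (border '')
j=2 s[j]='b': π[2]=0 (border '')
j=3 s[j]='a': π[3]=1 (border 'a')
j=4 s[j]='b': π[4]=2 (border 'ab')
j=5 s[j]='b': π[5]=3 (border 'abb')
j=6 s[j]='b': k: 3→0; π[6]=0 (border '')
j=7 s[j]='a': π[7]=1 (border 'a')
j=8 s[j]='b': π[8]=2 (border 'ab')
j=9 s[j]='b': π[9]=3 (border 'abb')
j=10 s[j]='a': π[10]=4 (border 'abba')
j=11 s[j]='b': π[11]=5 (border 'abbab')
j=12 s[j]='b': π[12]=6 (border 'abbabb')
j=13 s[j]='a': k: 6→3; π[13]=4 (border 'abba')
j=14 s[j]='a': k: 4→1→0; π[14]=1 (border 'a')
j=15 s[j]='b': π[15]=2 (border 'ab')
j=16 s[j]='a': k: 2→0; π[16]=1 (border 'a')
j=17 s[j]='b': π[17]=2 (border 'ab')
j=18 s[j]='b': π[18]=3 (border 'abb')
j=19 s[j]='a': π[19]=4 (border 'abba')
j=20 s[j]='a': k: 4→1→0; π[20]=1 (border 'a')
j=21 s[j]='b': π[21]=2 (border 'ab')
j=22 s[j]='a': k: 2→0; π[22]=1 (border 'a')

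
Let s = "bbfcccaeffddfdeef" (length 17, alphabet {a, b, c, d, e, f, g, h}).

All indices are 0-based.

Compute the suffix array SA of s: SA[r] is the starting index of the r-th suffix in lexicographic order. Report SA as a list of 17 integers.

sorted suffixes:
  #0 SA[0]=6  'aeffddfdeef'
  #1 SA[1]=0  'bbfcccaeffddfdeef'
  #2 SA[2]=1  'bfcccaeffddfdeef'
  #3 SA[3]=5  'caeffddfdeef'
  #4 SA[4]=4  'ccaeffddfdeef'
  #5 SA[5]=3  'cccaeffddfdeef'
  #6 SA[6]=10  'ddfdeef'
  #7 SA[7]=13  'deef'
  #8 SA[8]=11  'dfdeef'
  #9 SA[9]=14  'eef'
  #10 SA[10]=15  'ef'
  #11 SA[11]=7  'effddfdeef'
  #12 SA[12]=16  'f'
  #13 SA[13]=2  'fcccaeffddfdeef'
  #14 SA[14]=9  'fddfdeef'
  #15 SA[15]=12  'fdeef'
  #16 SA[16]=8  'ffddfdeef'

[6, 0, 1, 5, 4, 3, 10, 13, 11, 14, 15, 7, 16, 2, 9, 12, 8]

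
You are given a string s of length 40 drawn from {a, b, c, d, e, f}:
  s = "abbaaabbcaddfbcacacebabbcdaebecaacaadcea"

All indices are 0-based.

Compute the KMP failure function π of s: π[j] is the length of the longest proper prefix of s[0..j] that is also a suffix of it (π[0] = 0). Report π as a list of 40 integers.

π[0] = 0
j=1 s[j]='b': π[1]=0 (border '')
j=2 s[j]='b': π[2]=0 (border '')
j=3 s[j]='a': π[3]=1 (border 'a')
j=4 s[j]='a': k: 1→0; π[4]=1 (border 'a')
j=5 s[j]='a': k: 1→0; π[5]=1 (border 'a')
j=6 s[j]='b': π[6]=2 (border 'ab')
j=7 s[j]='b': π[7]=3 (border 'abb')
j=8 s[j]='c': k: 3→0; π[8]=0 (border '')
j=9 s[j]='a': π[9]=1 (border 'a')
j=10 s[j]='d': k: 1→0; π[10]=0 (border '')
j=11 s[j]='d': π[11]=0 (border '')
j=12 s[j]='f': π[12]=0 (border '')
j=13 s[j]='b': π[13]=0 (border '')
j=14 s[j]='c': π[14]=0 (border '')
j=15 s[j]='a': π[15]=1 (border 'a')
j=16 s[j]='c': k: 1→0; π[16]=0 (border '')
j=17 s[j]='a': π[17]=1 (border 'a')
j=18 s[j]='c': k: 1→0; π[18]=0 (border '')
j=19 s[j]='e': π[19]=0 (border '')
j=20 s[j]='b': π[20]=0 (border '')
j=21 s[j]='a': π[21]=1 (border 'a')
j=22 s[j]='b': π[22]=2 (border 'ab')
j=23 s[j]='b': π[23]=3 (border 'abb')
j=24 s[j]='c': k: 3→0; π[24]=0 (border '')
j=25 s[j]='d': π[25]=0 (border '')
j=26 s[j]='a': π[26]=1 (border 'a')
j=27 s[j]='e': k: 1→0; π[27]=0 (border '')
j=28 s[j]='b': π[28]=0 (border '')
j=29 s[j]='e': π[29]=0 (border '')
j=30 s[j]='c': π[30]=0 (border '')
j=31 s[j]='a': π[31]=1 (border 'a')
j=32 s[j]='a': k: 1→0; π[32]=1 (border 'a')
j=33 s[j]='c': k: 1→0; π[33]=0 (border '')
j=34 s[j]='a': π[34]=1 (border 'a')
j=35 s[j]='a': k: 1→0; π[35]=1 (border 'a')
j=36 s[j]='d': k: 1→0; π[36]=0 (border '')
j=37 s[j]='c': π[37]=0 (border '')
j=38 s[j]='e': π[38]=0 (border '')
j=39 s[j]='a': π[39]=1 (border 'a')

[0, 0, 0, 1, 1, 1, 2, 3, 0, 1, 0, 0, 0, 0, 0, 1, 0, 1, 0, 0, 0, 1, 2, 3, 0, 0, 1, 0, 0, 0, 0, 1, 1, 0, 1, 1, 0, 0, 0, 1]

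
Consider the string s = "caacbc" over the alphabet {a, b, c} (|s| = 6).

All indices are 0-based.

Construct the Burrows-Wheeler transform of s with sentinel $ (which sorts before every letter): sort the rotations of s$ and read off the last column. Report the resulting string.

rank  rotation last
    0  $caacbc  c
    1  aacbc$c  c
    2  acbc$ca  a
    3  bc$caac  c
    4  c$caacb  b
    5  caacbc$  $
    6  cbc$caa  a

ccacb$a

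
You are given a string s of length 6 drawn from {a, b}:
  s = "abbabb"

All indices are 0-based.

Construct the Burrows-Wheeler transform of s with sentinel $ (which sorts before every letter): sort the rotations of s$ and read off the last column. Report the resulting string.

bb$bbaa

rank  rotation last
    0  $abbabb  b
    1  abb$abb  b
    2  abbabb$  $
    3  b$abbab  b
    4  babb$ab  b
    5  bb$abba  a
    6  bbabb$a  a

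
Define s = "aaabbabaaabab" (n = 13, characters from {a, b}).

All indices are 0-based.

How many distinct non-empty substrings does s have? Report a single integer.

rank→(start, suffix):
  0 → (7, 'aaabab')
  1 → (0, 'aaabbabaaabab')
  2 → (8, 'aabab')
  3 → (1, 'aabbabaaabab')
  4 → (11, 'ab')
  5 → (5, 'abaaabab')
  6 → (9, 'abab')
  7 → (2, 'abbabaaabab')
  8 → (12, 'b')
  9 → (6, 'baaabab')
  10 → (10, 'bab')
  11 → (4, 'babaaabab')
  12 → (3, 'bbabaaabab')

SA = [7, 0, 8, 1, 11, 5, 9, 2, 12, 6, 10, 4, 3]
rank  pair      lcp
   1  s[7:],s[0:]  4  'aaab'
   2  s[0:],s[8:]  2  'aa'
   3  s[8:],s[1:]  3  'aab'
   4  s[1:],s[11:]  1  'a'
   5  s[11:],s[5:]  2  'ab'
   6  s[5:],s[9:]  3  'aba'
   7  s[9:],s[2:]  2  'ab'
   8  s[2:],s[12:]  0  ''
   9  s[12:],s[6:]  1  'b'
  10  s[6:],s[10:]  2  'ba'
  11  s[10:],s[4:]  3  'bab'
  12  s[4:],s[3:]  1  'b'

n(n+1)/2 = 13·14/2 = 91
Σ LCP = 0 + 4 + 2 + 3 + 1 + 2 + 3 + 2 + 0 + 1 + 2 + 3 + 1 = 24
distinct = 91 − 24 = 67

67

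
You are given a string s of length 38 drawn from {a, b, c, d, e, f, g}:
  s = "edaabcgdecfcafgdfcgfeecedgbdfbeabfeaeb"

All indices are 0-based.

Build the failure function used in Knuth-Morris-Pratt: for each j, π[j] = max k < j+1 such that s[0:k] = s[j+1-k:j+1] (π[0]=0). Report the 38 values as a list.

[0, 0, 0, 0, 0, 0, 0, 0, 1, 0, 0, 0, 0, 0, 0, 0, 0, 0, 0, 0, 1, 1, 0, 1, 2, 0, 0, 0, 0, 0, 1, 0, 0, 0, 1, 0, 1, 0]

π[0] = 0
j=1 s[j]='d': π[1]=0 (border '')
j=2 s[j]='a': π[2]=0 (border '')
j=3 s[j]='a': π[3]=0 (border '')
j=4 s[j]='b': π[4]=0 (border '')
j=5 s[j]='c': π[5]=0 (border '')
j=6 s[j]='g': π[6]=0 (border '')
j=7 s[j]='d': π[7]=0 (border '')
j=8 s[j]='e': π[8]=1 (border 'e')
j=9 s[j]='c': k: 1→0; π[9]=0 (border '')
j=10 s[j]='f': π[10]=0 (border '')
j=11 s[j]='c': π[11]=0 (border '')
j=12 s[j]='a': π[12]=0 (border '')
j=13 s[j]='f': π[13]=0 (border '')
j=14 s[j]='g': π[14]=0 (border '')
j=15 s[j]='d': π[15]=0 (border '')
j=16 s[j]='f': π[16]=0 (border '')
j=17 s[j]='c': π[17]=0 (border '')
j=18 s[j]='g': π[18]=0 (border '')
j=19 s[j]='f': π[19]=0 (border '')
j=20 s[j]='e': π[20]=1 (border 'e')
j=21 s[j]='e': k: 1→0; π[21]=1 (border 'e')
j=22 s[j]='c': k: 1→0; π[22]=0 (border '')
j=23 s[j]='e': π[23]=1 (border 'e')
j=24 s[j]='d': π[24]=2 (border 'ed')
j=25 s[j]='g': k: 2→0; π[25]=0 (border '')
j=26 s[j]='b': π[26]=0 (border '')
j=27 s[j]='d': π[27]=0 (border '')
j=28 s[j]='f': π[28]=0 (border '')
j=29 s[j]='b': π[29]=0 (border '')
j=30 s[j]='e': π[30]=1 (border 'e')
j=31 s[j]='a': k: 1→0; π[31]=0 (border '')
j=32 s[j]='b': π[32]=0 (border '')
j=33 s[j]='f': π[33]=0 (border '')
j=34 s[j]='e': π[34]=1 (border 'e')
j=35 s[j]='a': k: 1→0; π[35]=0 (border '')
j=36 s[j]='e': π[36]=1 (border 'e')
j=37 s[j]='b': k: 1→0; π[37]=0 (border '')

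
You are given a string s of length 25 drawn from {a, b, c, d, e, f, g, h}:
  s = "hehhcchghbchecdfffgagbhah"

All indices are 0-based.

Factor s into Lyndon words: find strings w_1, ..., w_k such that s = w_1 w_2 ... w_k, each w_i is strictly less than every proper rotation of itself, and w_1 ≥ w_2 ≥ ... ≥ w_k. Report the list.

["h", "ehh", "cchgh", "bchecdfffg", "agbhah"]

emit factor 1: 'h' (i=0, period=1)
emit factor 2: 'ehh' (i=1, period=3)
emit factor 3: 'cchgh' (i=4, period=5)
emit factor 4: 'bchecdfffg' (i=9, period=10)
emit factor 5: 'agbhah' (i=19, period=6)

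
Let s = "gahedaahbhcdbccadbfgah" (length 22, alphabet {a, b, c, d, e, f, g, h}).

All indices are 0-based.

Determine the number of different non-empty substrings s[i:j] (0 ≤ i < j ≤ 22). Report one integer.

234

sorted suffixes:
  #0 SA[0]=5  'aahbhcdbccadbfgah'
  #1 SA[1]=15  'adbfgah'
  #2 SA[2]=20  'ah'
  #3 SA[3]=6  'ahbhcdbccadbfgah'
  #4 SA[4]=1  'ahedaahbhcdbccadbfgah'
  #5 SA[5]=12  'bccadbfgah'
  #6 SA[6]=17  'bfgah'
  #7 SA[7]=8  'bhcdbccadbfgah'
  #8 SA[8]=14  'cadbfgah'
  #9 SA[9]=13  'ccadbfgah'
  #10 SA[10]=10  'cdbccadbfgah'
  #11 SA[11]=4  'daahbhcdbccadbfgah'
  #12 SA[12]=11  'dbccadbfgah'
  #13 SA[13]=16  'dbfgah'
  #14 SA[14]=3  'edaahbhcdbccadbfgah'
  #15 SA[15]=18  'fgah'
  #16 SA[16]=19  'gah'
  #17 SA[17]=0  'gahedaahbhcdbccadbfgah'
  #18 SA[18]=21  'h'
  #19 SA[19]=7  'hbhcdbccadbfgah'
  #20 SA[20]=9  'hcdbccadbfgah'
  #21 SA[21]=2  'hedaahbhcdbccadbfgah'

SA = [5, 15, 20, 6, 1, 12, 17, 8, 14, 13, 10, 4, 11, 16, 3, 18, 19, 0, 21, 7, 9, 2]
rank  pair      lcp
   1  s[5:],s[15:]  1  'a'
   2  s[15:],s[20:]  1  'a'
   3  s[20:],s[6:]  2  'ah'
   4  s[6:],s[1:]  2  'ah'
   5  s[1:],s[12:]  0  ''
   6  s[12:],s[17:]  1  'b'
   7  s[17:],s[8:]  1  'b'
   8  s[8:],s[14:]  0  ''
   9  s[14:],s[13:]  1  'c'
  10  s[13:],s[10:]  1  'c'
  11  s[10:],s[4:]  0  ''
  12  s[4:],s[11:]  1  'd'
  13  s[11:],s[16:]  2  'db'
  14  s[16:],s[3:]  0  ''
  15  s[3:],s[18:]  0  ''
  16  s[18:],s[19:]  0  ''
  17  s[19:],s[0:]  3  'gah'
  18  s[0:],s[21:]  0  ''
  19  s[21:],s[7:]  1  'h'
  20  s[7:],s[9:]  1  'h'
  21  s[9:],s[2:]  1  'h'

n(n+1)/2 = 22·23/2 = 253
Σ LCP = 0 + 1 + 1 + 2 + 2 + 0 + 1 + 1 + 0 + 1 + 1 + 0 + 1 + 2 + 0 + 0 + 0 + 3 + 0 + 1 + 1 + 1 = 19
distinct = 253 − 19 = 234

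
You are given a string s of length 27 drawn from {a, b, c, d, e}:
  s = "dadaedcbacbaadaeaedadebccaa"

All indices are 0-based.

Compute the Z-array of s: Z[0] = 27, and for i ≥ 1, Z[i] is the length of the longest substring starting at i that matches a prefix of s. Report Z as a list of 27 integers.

Z[0]=27
i=1: fresh scan; Z[1]=0
i=2: fresh scan; Z[2]=2 extend→box=[2,4)
i=3: min(r-i=1, Z[1]=0)=0; Z[3]=0
i=4: fresh scan; Z[4]=0
i=5: fresh scan; Z[5]=1 extend→box=[5,6)
i=6: fresh scan; Z[6]=0
i=7: fresh scan; Z[7]=0
i=8: fresh scan; Z[8]=0
i=9: fresh scan; Z[9]=0
i=10: fresh scan; Z[10]=0
i=11: fresh scan; Z[11]=0
i=12: fresh scan; Z[12]=0
i=13: fresh scan; Z[13]=2 extend→box=[13,15)
i=14: min(r-i=1, Z[1]=0)=0; Z[14]=0
i=15: fresh scan; Z[15]=0
i=16: fresh scan; Z[16]=0
i=17: fresh scan; Z[17]=0
i=18: fresh scan; Z[18]=3 extend→box=[18,21)
i=19: min(r-i=2, Z[1]=0)=0; Z[19]=0
i=20: min(r-i=1, Z[2]=2)=1; Z[20]=1
i=21: fresh scan; Z[21]=0
i=22: fresh scan; Z[22]=0
i=23: fresh scan; Z[23]=0
i=24: fresh scan; Z[24]=0
i=25: fresh scan; Z[25]=0
i=26: fresh scan; Z[26]=0

[27, 0, 2, 0, 0, 1, 0, 0, 0, 0, 0, 0, 0, 2, 0, 0, 0, 0, 3, 0, 1, 0, 0, 0, 0, 0, 0]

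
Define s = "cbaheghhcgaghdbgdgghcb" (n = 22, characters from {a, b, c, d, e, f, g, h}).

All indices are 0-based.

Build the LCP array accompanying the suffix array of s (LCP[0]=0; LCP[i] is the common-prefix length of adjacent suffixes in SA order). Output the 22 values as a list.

rank→(start, suffix):
  0 → (10, 'aghdbgdgghcb')
  1 → (2, 'aheghhcgaghdbgdgghcb')
  2 → (21, 'b')
  3 → (1, 'baheghhcgaghdbgdgghcb')
  4 → (14, 'bgdgghcb')
  5 → (20, 'cb')
  6 → (0, 'cbaheghhcgaghdbgdgghcb')
  7 → (8, 'cgaghdbgdgghcb')
  8 → (13, 'dbgdgghcb')
  9 → (16, 'dgghcb')
  10 → (4, 'eghhcgaghdbgdgghcb')
  11 → (9, 'gaghdbgdgghcb')
  12 → (15, 'gdgghcb')
  13 → (17, 'gghcb')
  14 → (18, 'ghcb')
  15 → (11, 'ghdbgdgghcb')
  16 → (5, 'ghhcgaghdbgdgghcb')
  17 → (19, 'hcb')
  18 → (7, 'hcgaghdbgdgghcb')
  19 → (12, 'hdbgdgghcb')
  20 → (3, 'heghhcgaghdbgdgghcb')
  21 → (6, 'hhcgaghdbgdgghcb')

SA = [10, 2, 21, 1, 14, 20, 0, 8, 13, 16, 4, 9, 15, 17, 18, 11, 5, 19, 7, 12, 3, 6]
rank  pair      lcp
   1  s[10:],s[2:]  1  'a'
   2  s[2:],s[21:]  0  ''
   3  s[21:],s[1:]  1  'b'
   4  s[1:],s[14:]  1  'b'
   5  s[14:],s[20:]  0  ''
   6  s[20:],s[0:]  2  'cb'
   7  s[0:],s[8:]  1  'c'
   8  s[8:],s[13:]  0  ''
   9  s[13:],s[16:]  1  'd'
  10  s[16:],s[4:]  0  ''
  11  s[4:],s[9:]  0  ''
  12  s[9:],s[15:]  1  'g'
  13  s[15:],s[17:]  1  'g'
  14  s[17:],s[18:]  1  'g'
  15  s[18:],s[11:]  2  'gh'
  16  s[11:],s[5:]  2  'gh'
  17  s[5:],s[19:]  0  ''
  18  s[19:],s[7:]  2  'hc'
  19  s[7:],s[12:]  1  'h'
  20  s[12:],s[3:]  1  'h'
  21  s[3:],s[6:]  1  'h'

[0, 1, 0, 1, 1, 0, 2, 1, 0, 1, 0, 0, 1, 1, 1, 2, 2, 0, 2, 1, 1, 1]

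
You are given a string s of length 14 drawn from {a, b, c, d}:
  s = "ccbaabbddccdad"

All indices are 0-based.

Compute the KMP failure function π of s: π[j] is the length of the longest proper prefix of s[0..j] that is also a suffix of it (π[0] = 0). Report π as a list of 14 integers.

π[0] = 0
j=1 s[j]='c': π[1]=1 (border 'c')
j=2 s[j]='b': k: 1→0; π[2]=0 (border '')
j=3 s[j]='a': π[3]=0 (border '')
j=4 s[j]='a': π[4]=0 (border '')
j=5 s[j]='b': π[5]=0 (border '')
j=6 s[j]='b': π[6]=0 (border '')
j=7 s[j]='d': π[7]=0 (border '')
j=8 s[j]='d': π[8]=0 (border '')
j=9 s[j]='c': π[9]=1 (border 'c')
j=10 s[j]='c': π[10]=2 (border 'cc')
j=11 s[j]='d': k: 2→1→0; π[11]=0 (border '')
j=12 s[j]='a': π[12]=0 (border '')
j=13 s[j]='d': π[13]=0 (border '')

[0, 1, 0, 0, 0, 0, 0, 0, 0, 1, 2, 0, 0, 0]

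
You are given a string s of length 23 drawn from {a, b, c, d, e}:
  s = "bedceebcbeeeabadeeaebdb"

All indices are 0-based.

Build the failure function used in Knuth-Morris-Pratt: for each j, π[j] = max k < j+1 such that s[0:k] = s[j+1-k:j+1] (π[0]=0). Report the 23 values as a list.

[0, 0, 0, 0, 0, 0, 1, 0, 1, 2, 0, 0, 0, 1, 0, 0, 0, 0, 0, 0, 1, 0, 1]

π[0] = 0
j=1 s[j]='e': π[1]=0 (border '')
j=2 s[j]='d': π[2]=0 (border '')
j=3 s[j]='c': π[3]=0 (border '')
j=4 s[j]='e': π[4]=0 (border '')
j=5 s[j]='e': π[5]=0 (border '')
j=6 s[j]='b': π[6]=1 (border 'b')
j=7 s[j]='c': k: 1→0; π[7]=0 (border '')
j=8 s[j]='b': π[8]=1 (border 'b')
j=9 s[j]='e': π[9]=2 (border 'be')
j=10 s[j]='e': k: 2→0; π[10]=0 (border '')
j=11 s[j]='e': π[11]=0 (border '')
j=12 s[j]='a': π[12]=0 (border '')
j=13 s[j]='b': π[13]=1 (border 'b')
j=14 s[j]='a': k: 1→0; π[14]=0 (border '')
j=15 s[j]='d': π[15]=0 (border '')
j=16 s[j]='e': π[16]=0 (border '')
j=17 s[j]='e': π[17]=0 (border '')
j=18 s[j]='a': π[18]=0 (border '')
j=19 s[j]='e': π[19]=0 (border '')
j=20 s[j]='b': π[20]=1 (border 'b')
j=21 s[j]='d': k: 1→0; π[21]=0 (border '')
j=22 s[j]='b': π[22]=1 (border 'b')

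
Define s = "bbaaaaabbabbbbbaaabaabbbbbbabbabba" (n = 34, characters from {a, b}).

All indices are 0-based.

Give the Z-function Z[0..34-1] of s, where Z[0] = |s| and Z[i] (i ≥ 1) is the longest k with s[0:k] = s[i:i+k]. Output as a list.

Z[0]=34
i=1: fresh scan; Z[1]=1 scan→box=[1,2)
i=2: fresh scan; Z[2]=0
i=3: fresh scan; Z[3]=0
i=4: fresh scan; Z[4]=0
i=5: fresh scan; Z[5]=0
i=6: fresh scan; Z[6]=0
i=7: fresh scan; Z[7]=3 scan→box=[7,10)
i=8: min(r-i=2, Z[1]=1)=1; Z[8]=1
i=9: min(r-i=1, Z[2]=0)=0; Z[9]=0
i=10: fresh scan; Z[10]=2 scan→box=[10,12)
i=11: min(r-i=1, Z[1]=1)=1; Z[11]=2 scan→box=[11,13)
i=12: min(r-i=1, Z[1]=1)=1; Z[12]=2 scan→box=[12,14)
i=13: min(r-i=1, Z[1]=1)=1; Z[13]=5 scan→box=[13,18)
i=14: min(r-i=4, Z[1]=1)=1; Z[14]=1
i=15: min(r-i=3, Z[2]=0)=0; Z[15]=0
i=16: min(r-i=2, Z[3]=0)=0; Z[16]=0
i=17: min(r-i=1, Z[4]=0)=0; Z[17]=0
i=18: fresh scan; Z[18]=1 scan→box=[18,19)
i=19: fresh scan; Z[19]=0
i=20: fresh scan; Z[20]=0
i=21: fresh scan; Z[21]=2 scan→box=[21,23)
i=22: min(r-i=1, Z[1]=1)=1; Z[22]=2 scan→box=[22,24)
i=23: min(r-i=1, Z[1]=1)=1; Z[23]=2 scan→box=[23,25)
i=24: min(r-i=1, Z[1]=1)=1; Z[24]=2 scan→box=[24,26)
i=25: min(r-i=1, Z[1]=1)=1; Z[25]=3 scan→box=[25,28)
i=26: min(r-i=2, Z[1]=1)=1; Z[26]=1
i=27: min(r-i=1, Z[2]=0)=0; Z[27]=0
i=28: fresh scan; Z[28]=3 scan→box=[28,31)
i=29: min(r-i=2, Z[1]=1)=1; Z[29]=1
i=30: min(r-i=1, Z[2]=0)=0; Z[30]=0
i=31: fresh scan; Z[31]=3 scan→box=[31,34)
i=32: min(r-i=2, Z[1]=1)=1; Z[32]=1
i=33: min(r-i=1, Z[2]=0)=0; Z[33]=0

[34, 1, 0, 0, 0, 0, 0, 3, 1, 0, 2, 2, 2, 5, 1, 0, 0, 0, 1, 0, 0, 2, 2, 2, 2, 3, 1, 0, 3, 1, 0, 3, 1, 0]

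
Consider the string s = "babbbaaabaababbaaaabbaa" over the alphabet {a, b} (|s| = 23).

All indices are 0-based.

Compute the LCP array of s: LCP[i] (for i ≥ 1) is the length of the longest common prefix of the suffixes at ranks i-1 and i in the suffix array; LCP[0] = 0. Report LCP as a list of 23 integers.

rank | idx | suffix
   0 |  22 | a
   1 |  21 | aa
   2 |  15 | aaaabbaa
   3 |   5 | aaabaababbaaaabbaa
   4 |  16 | aaabbaa
   5 |   6 | aabaababbaaaabbaa
   6 |   9 | aababbaaaabbaa
   7 |  17 | aabbaa
   8 |   7 | abaababbaaaabbaa
   9 |  10 | ababbaaaabbaa
  10 |  18 | abbaa
  11 |  12 | abbaaaabbaa
  12 |   1 | abbbaaabaababbaaaabbaa
  13 |  20 | baa
  14 |  14 | baaaabbaa
  15 |   4 | baaabaababbaaaabbaa
  16 |   8 | baababbaaaabbaa
  17 |  11 | babbaaaabbaa
  18 |   0 | babbbaaabaababbaaaabbaa
  19 |  19 | bbaa
  20 |  13 | bbaaaabbaa
  21 |   3 | bbaaabaababbaaaabbaa
  22 |   2 | bbbaaabaababbaaaabbaa

SA = [22, 21, 15, 5, 16, 6, 9, 17, 7, 10, 18, 12, 1, 20, 14, 4, 8, 11, 0, 19, 13, 3, 2]
rank  pair      lcp
   1  s[22:],s[21:]  1  'a'
   2  s[21:],s[15:]  2  'aa'
   3  s[15:],s[5:]  3  'aaa'
   4  s[5:],s[16:]  4  'aaab'
   5  s[16:],s[6:]  2  'aa'
   6  s[6:],s[9:]  4  'aaba'
   7  s[9:],s[17:]  3  'aab'
   8  s[17:],s[7:]  1  'a'
   9  s[7:],s[10:]  3  'aba'
  10  s[10:],s[18:]  2  'ab'
  11  s[18:],s[12:]  5  'abbaa'
  12  s[12:],s[1:]  3  'abb'
  13  s[1:],s[20:]  0  ''
  14  s[20:],s[14:]  3  'baa'
  15  s[14:],s[4:]  4  'baaa'
  16  s[4:],s[8:]  3  'baa'
  17  s[8:],s[11:]  2  'ba'
  18  s[11:],s[0:]  4  'babb'
  19  s[0:],s[19:]  1  'b'
  20  s[19:],s[13:]  4  'bbaa'
  21  s[13:],s[3:]  5  'bbaaa'
  22  s[3:],s[2:]  2  'bb'

[0, 1, 2, 3, 4, 2, 4, 3, 1, 3, 2, 5, 3, 0, 3, 4, 3, 2, 4, 1, 4, 5, 2]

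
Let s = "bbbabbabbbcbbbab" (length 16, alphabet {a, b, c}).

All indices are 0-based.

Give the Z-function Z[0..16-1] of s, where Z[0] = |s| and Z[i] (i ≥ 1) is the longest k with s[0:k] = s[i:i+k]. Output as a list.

[16, 2, 1, 0, 2, 1, 0, 3, 2, 1, 0, 5, 2, 1, 0, 1]

Z[0]=16
i=1: outside box; Z[1]=2 scan→box=[1,3)
i=2: min(r-i=1, Z[1]=2)=1; Z[2]=1
i=3: outside box; Z[3]=0
i=4: outside box; Z[4]=2 scan→box=[4,6)
i=5: min(r-i=1, Z[1]=2)=1; Z[5]=1
i=6: outside box; Z[6]=0
i=7: outside box; Z[7]=3 scan→box=[7,10)
i=8: min(r-i=2, Z[1]=2)=2; Z[8]=2
i=9: min(r-i=1, Z[2]=1)=1; Z[9]=1
i=10: outside box; Z[10]=0
i=11: outside box; Z[11]=5 scan→box=[11,16)
i=12: min(r-i=4, Z[1]=2)=2; Z[12]=2
i=13: min(r-i=3, Z[2]=1)=1; Z[13]=1
i=14: min(r-i=2, Z[3]=0)=0; Z[14]=0
i=15: min(r-i=1, Z[4]=2)=1; Z[15]=1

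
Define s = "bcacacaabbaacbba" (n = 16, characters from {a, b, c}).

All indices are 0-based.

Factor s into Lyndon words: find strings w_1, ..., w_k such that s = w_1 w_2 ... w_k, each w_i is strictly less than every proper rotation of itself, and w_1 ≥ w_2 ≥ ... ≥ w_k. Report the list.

emit factor 1: 'bc' (i=0, period=2)
emit factor 2: 'ac' (i=2, period=2)
emit factor 3: 'ac' (i=4, period=2)
emit factor 4: 'aabbaacbb' (i=6, period=9)
emit factor 5: 'a' (i=15, period=1)

["bc", "ac", "ac", "aabbaacbb", "a"]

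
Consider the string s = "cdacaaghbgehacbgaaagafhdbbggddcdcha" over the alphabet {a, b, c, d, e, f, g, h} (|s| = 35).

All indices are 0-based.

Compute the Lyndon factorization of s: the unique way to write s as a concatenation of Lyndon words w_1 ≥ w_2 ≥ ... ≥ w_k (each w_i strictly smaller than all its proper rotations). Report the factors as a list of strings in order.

emit factor 1: 'cd' (i=0, period=2)
emit factor 2: 'ac' (i=2, period=2)
emit factor 3: 'aaghbgehacbg' (i=4, period=12)
emit factor 4: 'aaagafhdbbggddcdch' (i=16, period=18)
emit factor 5: 'a' (i=34, period=1)

["cd", "ac", "aaghbgehacbg", "aaagafhdbbggddcdch", "a"]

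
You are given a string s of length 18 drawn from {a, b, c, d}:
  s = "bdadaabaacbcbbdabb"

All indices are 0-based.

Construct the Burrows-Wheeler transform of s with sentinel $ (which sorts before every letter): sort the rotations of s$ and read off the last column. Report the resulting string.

bdbadadbaaccb$baabb

rank  rotation             last
    0  $bdadaabaacbcbbdabb  b
    1  aabaacbcbbdabb$bdad  d
    2  aacbcbbdabb$bdadaab  b
    3  abaacbcbbdabb$bdada  a
    4  abb$bdadaabaacbcbbd  d
    5  acbcbbdabb$bdadaaba  a
    6  adaabaacbcbbdabb$bd  d
    7  b$bdadaabaacbcbbdab  b
    8  baacbcbbdabb$bdadaa  a
    9  bb$bdadaabaacbcbbda  a
   10  bbdabb$bdadaabaacbc  c
   11  bcbbdabb$bdadaabaac  c
   12  bdabb$bdadaabaacbcb  b
   13  bdadaabaacbcbbdabb$  $
   14  cbbdabb$bdadaabaacb  b
   15  cbcbbdabb$bdadaabaa  a
   16  daabaacbcbbdabb$bda  a
   17  dabb$bdadaabaacbcbb  b
   18  dadaabaacbcbbdabb$b  b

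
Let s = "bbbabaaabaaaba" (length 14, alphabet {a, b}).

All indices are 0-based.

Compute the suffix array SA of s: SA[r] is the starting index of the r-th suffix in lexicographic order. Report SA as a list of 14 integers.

[13, 9, 5, 10, 6, 11, 7, 3, 12, 8, 4, 2, 1, 0]

rank→(start, suffix):
  0 → (13, 'a')
  1 → (9, 'aaaba')
  2 → (5, 'aaabaaaba')
  3 → (10, 'aaba')
  4 → (6, 'aabaaaba')
  5 → (11, 'aba')
  6 → (7, 'abaaaba')
  7 → (3, 'abaaabaaaba')
  8 → (12, 'ba')
  9 → (8, 'baaaba')
  10 → (4, 'baaabaaaba')
  11 → (2, 'babaaabaaaba')
  12 → (1, 'bbabaaabaaaba')
  13 → (0, 'bbbabaaabaaaba')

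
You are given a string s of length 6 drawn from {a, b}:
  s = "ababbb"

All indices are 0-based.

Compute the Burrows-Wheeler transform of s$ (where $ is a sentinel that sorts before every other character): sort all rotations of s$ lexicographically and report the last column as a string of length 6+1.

b$bbaba

rank  rotation last
    0  $ababbb  b
    1  ababbb$  $
    2  abbb$ab  b
    3  b$ababb  b
    4  babbb$a  a
    5  bb$abab  b
    6  bbb$aba  a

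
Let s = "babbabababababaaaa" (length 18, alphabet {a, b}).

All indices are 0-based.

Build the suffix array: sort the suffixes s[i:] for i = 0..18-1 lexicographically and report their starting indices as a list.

sorted suffixes:
  #0 SA[0]=17  'a'
  #1 SA[1]=16  'aa'
  #2 SA[2]=15  'aaa'
  #3 SA[3]=14  'aaaa'
  #4 SA[4]=12  'abaaaa'
  #5 SA[5]=10  'ababaaaa'
  #6 SA[6]=8  'abababaaaa'
  #7 SA[7]=6  'ababababaaaa'
  #8 SA[8]=4  'abababababaaaa'
  #9 SA[9]=1  'abbabababababaaaa'
  #10 SA[10]=13  'baaaa'
  #11 SA[11]=11  'babaaaa'
  #12 SA[12]=9  'bababaaaa'
  #13 SA[13]=7  'babababaaaa'
  #14 SA[14]=5  'bababababaaaa'
  #15 SA[15]=3  'babababababaaaa'
  #16 SA[16]=0  'babbabababababaaaa'
  #17 SA[17]=2  'bbabababababaaaa'

[17, 16, 15, 14, 12, 10, 8, 6, 4, 1, 13, 11, 9, 7, 5, 3, 0, 2]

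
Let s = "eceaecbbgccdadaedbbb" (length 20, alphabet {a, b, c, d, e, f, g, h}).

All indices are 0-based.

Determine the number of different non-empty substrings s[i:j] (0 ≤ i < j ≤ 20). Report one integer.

191

sorted suffixes:
  #0 SA[0]=12  'adaedbbb'
  #1 SA[1]=3  'aecbbgccdadaedbbb'
  #2 SA[2]=14  'aedbbb'
  #3 SA[3]=19  'b'
  #4 SA[4]=18  'bb'
  #5 SA[5]=17  'bbb'
  #6 SA[6]=6  'bbgccdadaedbbb'
  #7 SA[7]=7  'bgccdadaedbbb'
  #8 SA[8]=5  'cbbgccdadaedbbb'
  #9 SA[9]=9  'ccdadaedbbb'
  #10 SA[10]=10  'cdadaedbbb'
  #11 SA[11]=1  'ceaecbbgccdadaedbbb'
  #12 SA[12]=11  'dadaedbbb'
  #13 SA[13]=13  'daedbbb'
  #14 SA[14]=16  'dbbb'
  #15 SA[15]=2  'eaecbbgccdadaedbbb'
  #16 SA[16]=4  'ecbbgccdadaedbbb'
  #17 SA[17]=0  'eceaecbbgccdadaedbbb'
  #18 SA[18]=15  'edbbb'
  #19 SA[19]=8  'gccdadaedbbb'

SA = [12, 3, 14, 19, 18, 17, 6, 7, 5, 9, 10, 1, 11, 13, 16, 2, 4, 0, 15, 8]
[i] adj suffixes → lcp
  [1] 12/3 → 1 ('a')
  [2] 3/14 → 2 ('ae')
  [3] 14/19 → 0 ('')
  [4] 19/18 → 1 ('b')
  [5] 18/17 → 2 ('bb')
  [6] 17/6 → 2 ('bb')
  [7] 6/7 → 1 ('b')
  [8] 7/5 → 0 ('')
  [9] 5/9 → 1 ('c')
  [10] 9/10 → 1 ('c')
  [11] 10/1 → 1 ('c')
  [12] 1/11 → 0 ('')
  [13] 11/13 → 2 ('da')
  [14] 13/16 → 1 ('d')
  [15] 16/2 → 0 ('')
  [16] 2/4 → 1 ('e')
  [17] 4/0 → 2 ('ec')
  [18] 0/15 → 1 ('e')
  [19] 15/8 → 0 ('')

n(n+1)/2 = 20·21/2 = 210
Σ LCP = 0 + 1 + 2 + 0 + 1 + 2 + 2 + 1 + 0 + 1 + 1 + 1 + 0 + 2 + 1 + 0 + 1 + 2 + 1 + 0 = 19
distinct = 210 − 19 = 191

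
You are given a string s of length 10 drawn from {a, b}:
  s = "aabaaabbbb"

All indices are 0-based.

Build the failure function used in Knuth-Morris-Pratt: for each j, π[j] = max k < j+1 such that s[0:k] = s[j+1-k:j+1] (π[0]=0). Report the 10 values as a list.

[0, 1, 0, 1, 2, 2, 3, 0, 0, 0]

π[0] = 0
j=1 s[j]='a': π[1]=1 (border 'a')
j=2 s[j]='b': k: 1→0; π[2]=0 (border '')
j=3 s[j]='a': π[3]=1 (border 'a')
j=4 s[j]='a': π[4]=2 (border 'aa')
j=5 s[j]='a': k: 2→1; π[5]=2 (border 'aa')
j=6 s[j]='b': π[6]=3 (border 'aab')
j=7 s[j]='b': k: 3→0; π[7]=0 (border '')
j=8 s[j]='b': π[8]=0 (border '')
j=9 s[j]='b': π[9]=0 (border '')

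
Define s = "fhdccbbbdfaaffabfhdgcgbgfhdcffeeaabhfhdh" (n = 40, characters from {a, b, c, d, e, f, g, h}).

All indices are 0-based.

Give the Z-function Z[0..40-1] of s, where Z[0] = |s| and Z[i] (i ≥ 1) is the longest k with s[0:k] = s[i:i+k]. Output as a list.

Z[0]=40
i=1: outside box; Z[1]=0
i=2: outside box; Z[2]=0
i=3: outside box; Z[3]=0
i=4: outside box; Z[4]=0
i=5: outside box; Z[5]=0
i=6: outside box; Z[6]=0
i=7: outside box; Z[7]=0
i=8: outside box; Z[8]=0
i=9: outside box; Z[9]=1 grow→box=[9,10)
i=10: outside box; Z[10]=0
i=11: outside box; Z[11]=0
i=12: outside box; Z[12]=1 grow→box=[12,13)
i=13: outside box; Z[13]=1 grow→box=[13,14)
i=14: outside box; Z[14]=0
i=15: outside box; Z[15]=0
i=16: outside box; Z[16]=3 grow→box=[16,19)
i=17: min(r-i=2, Z[1]=0)=0; Z[17]=0
i=18: min(r-i=1, Z[2]=0)=0; Z[18]=0
i=19: outside box; Z[19]=0
i=20: outside box; Z[20]=0
i=21: outside box; Z[21]=0
i=22: outside box; Z[22]=0
i=23: outside box; Z[23]=0
i=24: outside box; Z[24]=4 grow→box=[24,28)
i=25: min(r-i=3, Z[1]=0)=0; Z[25]=0
i=26: min(r-i=2, Z[2]=0)=0; Z[26]=0
i=27: min(r-i=1, Z[3]=0)=0; Z[27]=0
i=28: outside box; Z[28]=1 grow→box=[28,29)
i=29: outside box; Z[29]=1 grow→box=[29,30)
i=30: outside box; Z[30]=0
i=31: outside box; Z[31]=0
i=32: outside box; Z[32]=0
i=33: outside box; Z[33]=0
i=34: outside box; Z[34]=0
i=35: outside box; Z[35]=0
i=36: outside box; Z[36]=3 grow→box=[36,39)
i=37: min(r-i=2, Z[1]=0)=0; Z[37]=0
i=38: min(r-i=1, Z[2]=0)=0; Z[38]=0
i=39: outside box; Z[39]=0

[40, 0, 0, 0, 0, 0, 0, 0, 0, 1, 0, 0, 1, 1, 0, 0, 3, 0, 0, 0, 0, 0, 0, 0, 4, 0, 0, 0, 1, 1, 0, 0, 0, 0, 0, 0, 3, 0, 0, 0]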